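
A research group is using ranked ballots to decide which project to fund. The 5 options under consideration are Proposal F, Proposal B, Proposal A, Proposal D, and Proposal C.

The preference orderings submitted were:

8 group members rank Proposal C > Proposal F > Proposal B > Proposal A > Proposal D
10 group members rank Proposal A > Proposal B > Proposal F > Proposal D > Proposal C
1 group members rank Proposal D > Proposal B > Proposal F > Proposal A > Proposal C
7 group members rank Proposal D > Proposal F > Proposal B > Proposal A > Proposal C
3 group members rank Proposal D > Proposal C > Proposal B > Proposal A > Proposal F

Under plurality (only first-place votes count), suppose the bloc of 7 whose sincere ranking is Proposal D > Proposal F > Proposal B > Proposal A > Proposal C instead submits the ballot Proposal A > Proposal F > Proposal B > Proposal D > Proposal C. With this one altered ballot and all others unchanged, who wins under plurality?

Proposal A

First-place totals with the altered ballot: Proposal F 0, Proposal B 0, Proposal A 17, Proposal D 4, Proposal C 8.
The switch changes the winner from Proposal D to Proposal A.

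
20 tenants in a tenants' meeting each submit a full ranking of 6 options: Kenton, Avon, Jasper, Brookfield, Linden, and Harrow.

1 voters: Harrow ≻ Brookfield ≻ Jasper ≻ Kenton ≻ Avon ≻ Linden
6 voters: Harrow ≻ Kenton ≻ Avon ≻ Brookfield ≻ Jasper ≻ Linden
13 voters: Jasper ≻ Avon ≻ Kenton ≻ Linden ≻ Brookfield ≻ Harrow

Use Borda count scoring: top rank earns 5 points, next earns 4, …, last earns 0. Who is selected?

Jasper

Borda scores:
  Kenton: 2 + 6·4 + 13·3 = 65
  Avon: 1 + 6·3 + 13·4 = 71
  Jasper: 3 + 6·1 + 13·5 = 74
  Brookfield: 4 + 6·2 + 13·1 = 29
  Linden: 0 + 6·0 + 13·2 = 26
  Harrow: 5 + 6·5 + 13·0 = 35
Jasper has the highest total.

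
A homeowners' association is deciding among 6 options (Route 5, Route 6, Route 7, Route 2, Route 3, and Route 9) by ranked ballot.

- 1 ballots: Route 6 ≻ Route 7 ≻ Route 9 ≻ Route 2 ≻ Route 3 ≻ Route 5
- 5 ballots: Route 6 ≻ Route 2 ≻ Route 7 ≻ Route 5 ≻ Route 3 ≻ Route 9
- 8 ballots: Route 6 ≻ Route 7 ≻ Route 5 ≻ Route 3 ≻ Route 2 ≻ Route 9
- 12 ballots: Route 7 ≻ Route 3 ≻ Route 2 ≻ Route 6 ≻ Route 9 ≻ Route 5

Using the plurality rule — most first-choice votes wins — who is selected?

Route 6

First-place vote totals:
  Route 5: 0
  Route 6: 14
  Route 7: 12
  Route 2: 0
  Route 3: 0
  Route 9: 0
Route 6 has the most first-place votes.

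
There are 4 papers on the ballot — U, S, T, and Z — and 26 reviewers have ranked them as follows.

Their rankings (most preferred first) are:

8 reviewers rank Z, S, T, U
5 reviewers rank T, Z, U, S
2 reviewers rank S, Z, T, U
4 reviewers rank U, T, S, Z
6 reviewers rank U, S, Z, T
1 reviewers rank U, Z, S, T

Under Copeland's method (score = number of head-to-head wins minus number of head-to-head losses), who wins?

Pairwise results:
  U vs S: U wins 16–10.
  U vs T: T wins 15–11.
  U vs Z: Z wins 15–11.
  S vs T: S wins 17–9.
  S vs Z: Z wins 14–12.
  T vs Z: Z wins 17–9.
Copeland scores (wins − losses):
  U: 1 − 2 = -1
  S: 1 − 2 = -1
  T: 1 − 2 = -1
  Z: 3 − 0 = 3
Z has the best Copeland score.

Z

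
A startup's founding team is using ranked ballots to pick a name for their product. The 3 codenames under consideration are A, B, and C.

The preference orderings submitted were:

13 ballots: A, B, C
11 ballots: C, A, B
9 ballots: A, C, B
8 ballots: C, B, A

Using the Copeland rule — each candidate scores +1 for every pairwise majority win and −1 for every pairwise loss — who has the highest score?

A

Pairwise results:
  A vs B: A wins 33–8.
  A vs C: A wins 22–19.
  B vs C: C wins 28–13.
Copeland scores (wins − losses):
  A: 2 − 0 = 2
  B: 0 − 2 = -2
  C: 1 − 1 = 0
A has the best Copeland score.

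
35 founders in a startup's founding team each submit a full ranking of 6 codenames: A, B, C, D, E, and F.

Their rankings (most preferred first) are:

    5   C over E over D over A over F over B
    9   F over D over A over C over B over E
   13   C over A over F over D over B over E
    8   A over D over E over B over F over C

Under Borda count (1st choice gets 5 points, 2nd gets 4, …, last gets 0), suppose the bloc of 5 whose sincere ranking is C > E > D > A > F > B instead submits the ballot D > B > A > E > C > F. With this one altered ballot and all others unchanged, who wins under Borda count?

Borda totals with the altered ballot: A 134, B 58, C 88, D 119, E 34, F 92.
The winner is unchanged: still A.

A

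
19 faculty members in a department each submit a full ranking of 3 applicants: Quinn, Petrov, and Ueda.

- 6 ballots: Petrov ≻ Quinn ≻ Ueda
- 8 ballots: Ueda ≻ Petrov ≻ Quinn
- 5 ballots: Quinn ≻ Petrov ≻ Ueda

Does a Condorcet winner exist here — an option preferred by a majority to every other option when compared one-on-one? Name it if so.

Head-to-head results (19 voters total):
Quinn vs Petrov: Petrov wins 14–5.
Quinn vs Ueda: Quinn wins 11–8.
Petrov vs Ueda: Petrov wins 11–8.
Petrov beats each rival — Quinn (14–5), Ueda (11–8) — so Petrov is the Condorcet winner.

Petrov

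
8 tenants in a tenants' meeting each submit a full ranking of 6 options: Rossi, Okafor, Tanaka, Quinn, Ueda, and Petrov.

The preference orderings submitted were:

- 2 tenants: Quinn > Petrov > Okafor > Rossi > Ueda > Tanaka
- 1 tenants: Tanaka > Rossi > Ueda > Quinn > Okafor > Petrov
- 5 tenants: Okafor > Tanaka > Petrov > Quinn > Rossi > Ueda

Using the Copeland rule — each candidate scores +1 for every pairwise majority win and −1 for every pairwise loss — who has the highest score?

Pairwise results:
  Rossi vs Okafor: Okafor wins 7–1.
  Rossi vs Tanaka: Tanaka wins 6–2.
  Rossi vs Quinn: Quinn wins 7–1.
  Rossi vs Ueda: Rossi wins 8–0.
  Rossi vs Petrov: Petrov wins 7–1.
  Okafor vs Tanaka: Okafor wins 7–1.
  Okafor vs Quinn: Okafor wins 5–3.
  Okafor vs Ueda: Okafor wins 7–1.
  Okafor vs Petrov: Okafor wins 6–2.
  Tanaka vs Quinn: Tanaka wins 6–2.
  Tanaka vs Ueda: Tanaka wins 6–2.
  Tanaka vs Petrov: Tanaka wins 6–2.
  Quinn vs Ueda: Quinn wins 7–1.
  Quinn vs Petrov: Petrov wins 5–3.
  Ueda vs Petrov: Petrov wins 7–1.
Copeland scores (wins − losses):
  Rossi: 1 − 4 = -3
  Okafor: 5 − 0 = 5
  Tanaka: 4 − 1 = 3
  Quinn: 2 − 3 = -1
  Ueda: 0 − 5 = -5
  Petrov: 3 − 2 = 1
Okafor has the best Copeland score.

Okafor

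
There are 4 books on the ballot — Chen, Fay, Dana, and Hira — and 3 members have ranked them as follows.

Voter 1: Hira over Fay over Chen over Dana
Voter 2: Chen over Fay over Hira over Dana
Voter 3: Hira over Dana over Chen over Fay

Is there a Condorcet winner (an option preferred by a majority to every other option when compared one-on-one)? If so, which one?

Hira

Head-to-head results (3 voters total):
Chen vs Fay: Chen wins 2–1.
Chen vs Dana: Chen wins 2–1.
Chen vs Hira: Hira wins 2–1.
Fay vs Dana: Fay wins 2–1.
Fay vs Hira: Hira wins 2–1.
Dana vs Hira: Hira wins 3–0.
Hira beats each rival — Chen (2–1), Fay (2–1), Dana (3–0) — so Hira is the Condorcet winner.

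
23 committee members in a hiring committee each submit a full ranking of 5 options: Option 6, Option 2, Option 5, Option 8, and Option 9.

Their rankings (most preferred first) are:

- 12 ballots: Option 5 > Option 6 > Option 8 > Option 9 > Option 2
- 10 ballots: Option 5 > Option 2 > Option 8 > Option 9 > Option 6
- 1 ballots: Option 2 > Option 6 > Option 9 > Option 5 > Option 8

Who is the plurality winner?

First-place vote totals:
  Option 6: 0
  Option 2: 1
  Option 5: 22
  Option 8: 0
  Option 9: 0
Option 5 has the most first-place votes.

Option 5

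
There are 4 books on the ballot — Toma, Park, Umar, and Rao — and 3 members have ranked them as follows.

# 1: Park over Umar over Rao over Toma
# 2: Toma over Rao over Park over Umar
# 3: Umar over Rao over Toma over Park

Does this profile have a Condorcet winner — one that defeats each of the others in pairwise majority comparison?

No

Head-to-head results (3 voters total):
Toma vs Park: Toma wins 2–1.
Toma vs Umar: Umar wins 2–1.
Toma vs Rao: Rao wins 2–1.
Park vs Umar: Park wins 2–1.
Park vs Rao: Rao wins 2–1.
Umar vs Rao: Umar wins 2–1.
No candidate beats all others: Toma beats Park beats Umar beats Toma, a majority cycle.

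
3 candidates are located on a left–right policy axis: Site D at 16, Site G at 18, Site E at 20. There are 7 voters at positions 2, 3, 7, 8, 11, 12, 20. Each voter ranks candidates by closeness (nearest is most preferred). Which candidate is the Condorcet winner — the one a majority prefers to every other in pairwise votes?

Site D

With single-peaked preferences on a line, the Condorcet winner is the candidate closest to the median voter.
The median voter (position 8) is closest to Site D at 16.
Check: Site D vs Site G — voters closer to Site D: 6 of 7.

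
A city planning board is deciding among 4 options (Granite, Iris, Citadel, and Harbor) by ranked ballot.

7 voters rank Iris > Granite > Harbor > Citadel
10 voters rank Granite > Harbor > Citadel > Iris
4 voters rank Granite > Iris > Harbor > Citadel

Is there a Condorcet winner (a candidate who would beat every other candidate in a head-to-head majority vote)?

Head-to-head results (21 voters total):
Granite vs Iris: Granite wins 14–7.
Granite vs Citadel: Granite wins 21–0.
Granite vs Harbor: Granite wins 21–0.
Iris vs Citadel: Iris wins 11–10.
Iris vs Harbor: Iris wins 11–10.
Citadel vs Harbor: Harbor wins 21–0.
Granite beats each rival — Iris (14–7), Citadel (21–0), Harbor (21–0) — so Granite is the Condorcet winner.

Yes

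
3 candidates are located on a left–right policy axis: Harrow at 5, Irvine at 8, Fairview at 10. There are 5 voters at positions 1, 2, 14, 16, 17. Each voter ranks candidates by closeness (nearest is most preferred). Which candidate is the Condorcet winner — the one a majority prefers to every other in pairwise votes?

Fairview

With single-peaked preferences on a line, the Condorcet winner is the candidate closest to the median voter.
The median voter (position 14) is closest to Fairview at 10.
Check: Fairview vs Irvine — voters closer to Fairview: 3 of 5.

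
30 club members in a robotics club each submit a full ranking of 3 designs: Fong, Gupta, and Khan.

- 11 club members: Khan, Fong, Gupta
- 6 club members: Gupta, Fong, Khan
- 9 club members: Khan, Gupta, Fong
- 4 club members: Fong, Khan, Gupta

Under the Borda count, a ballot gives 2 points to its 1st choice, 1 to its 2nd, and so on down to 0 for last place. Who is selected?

Borda scores:
  Fong: 11·1 + 6·1 + 9·0 + 4·2 = 25
  Gupta: 11·0 + 6·2 + 9·1 + 4·0 = 21
  Khan: 11·2 + 6·0 + 9·2 + 4·1 = 44
Khan has the highest total.

Khan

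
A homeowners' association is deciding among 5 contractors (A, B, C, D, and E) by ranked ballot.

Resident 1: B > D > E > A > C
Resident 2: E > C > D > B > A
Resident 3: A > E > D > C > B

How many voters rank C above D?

Ballots ranking C above D: 1.
Ballots ranking D above C: 2.
So 1 of 3 voters prefer C to D.

1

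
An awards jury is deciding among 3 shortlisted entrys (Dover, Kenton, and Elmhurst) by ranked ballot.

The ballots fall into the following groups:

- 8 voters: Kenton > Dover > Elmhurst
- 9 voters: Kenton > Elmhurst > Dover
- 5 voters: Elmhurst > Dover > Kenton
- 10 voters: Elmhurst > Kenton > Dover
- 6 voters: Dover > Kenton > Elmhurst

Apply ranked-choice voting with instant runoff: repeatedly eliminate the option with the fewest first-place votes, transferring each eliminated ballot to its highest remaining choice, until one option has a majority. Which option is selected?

Round 1: Kenton 17, Elmhurst 15, Dover 6. Dover has the fewest and is eliminated.
Round 2: Kenton 23, Elmhurst 15. Kenton has a majority.

Kenton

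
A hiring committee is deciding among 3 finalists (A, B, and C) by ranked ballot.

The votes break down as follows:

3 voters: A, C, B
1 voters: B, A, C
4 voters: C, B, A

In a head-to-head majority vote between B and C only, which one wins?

Ballots ranking B above C: 1.
Ballots ranking C above B: 3+4 = 7.
C wins the head-to-head, 7–1.

C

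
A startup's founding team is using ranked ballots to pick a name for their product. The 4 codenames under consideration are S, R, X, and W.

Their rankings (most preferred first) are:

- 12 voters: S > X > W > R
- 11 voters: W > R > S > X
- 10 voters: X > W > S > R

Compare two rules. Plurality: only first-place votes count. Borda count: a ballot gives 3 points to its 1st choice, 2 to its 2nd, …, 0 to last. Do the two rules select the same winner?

No

Plurality first-place counts: S 12, R 0, X 10, W 11 → S.
Borda totals: S 57, R 22, X 54, W 65 → W.
The two rules disagree: plurality picks S, Borda picks W.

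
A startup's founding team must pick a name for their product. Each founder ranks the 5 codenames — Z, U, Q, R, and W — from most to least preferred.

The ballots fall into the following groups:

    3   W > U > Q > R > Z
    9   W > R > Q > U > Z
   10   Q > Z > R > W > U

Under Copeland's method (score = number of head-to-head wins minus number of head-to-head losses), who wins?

W

Pairwise results:
  Z vs U: U wins 12–10.
  Z vs Q: Q wins 22–0.
  Z vs R: R wins 12–10.
  Z vs W: W wins 12–10.
  U vs Q: Q wins 19–3.
  U vs R: R wins 19–3.
  U vs W: W wins 22–0.
  Q vs R: Q wins 13–9.
  Q vs W: W wins 12–10.
  R vs W: W wins 12–10.
Copeland scores (wins − losses):
  Z: 0 − 4 = -4
  U: 1 − 3 = -2
  Q: 3 − 1 = 2
  R: 2 − 2 = 0
  W: 4 − 0 = 4
W has the best Copeland score.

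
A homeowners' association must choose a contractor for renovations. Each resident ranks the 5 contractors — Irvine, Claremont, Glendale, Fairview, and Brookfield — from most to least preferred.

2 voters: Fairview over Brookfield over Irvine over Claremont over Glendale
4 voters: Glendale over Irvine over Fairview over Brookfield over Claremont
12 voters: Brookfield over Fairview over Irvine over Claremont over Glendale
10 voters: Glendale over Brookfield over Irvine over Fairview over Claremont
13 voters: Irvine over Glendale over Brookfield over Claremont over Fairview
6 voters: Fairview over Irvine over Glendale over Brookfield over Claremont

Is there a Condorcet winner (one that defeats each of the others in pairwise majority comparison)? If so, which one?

No Condorcet winner

Head-to-head results (47 voters total):
Irvine vs Claremont: Irvine wins 47–0.
Irvine vs Glendale: Irvine wins 33–14.
Irvine vs Fairview: Irvine wins 27–20.
Irvine vs Brookfield: Brookfield wins 24–23.
Claremont vs Glendale: Glendale wins 33–14.
Claremont vs Fairview: Fairview wins 34–13.
Claremont vs Brookfield: Brookfield wins 47–0.
Glendale vs Fairview: Glendale wins 27–20.
Glendale vs Brookfield: Glendale wins 33–14.
Fairview vs Brookfield: Brookfield wins 35–12.
No candidate beats all others: Irvine beats Glendale beats Brookfield beats Irvine, a majority cycle.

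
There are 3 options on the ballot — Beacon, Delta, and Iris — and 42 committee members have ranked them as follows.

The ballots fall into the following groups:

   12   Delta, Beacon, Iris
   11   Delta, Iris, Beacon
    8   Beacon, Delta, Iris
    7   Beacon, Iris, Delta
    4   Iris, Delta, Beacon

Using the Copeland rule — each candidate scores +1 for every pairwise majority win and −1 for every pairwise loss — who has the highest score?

Delta

Pairwise results:
  Beacon vs Delta: Delta wins 27–15.
  Beacon vs Iris: Beacon wins 27–15.
  Delta vs Iris: Delta wins 31–11.
Copeland scores (wins − losses):
  Beacon: 1 − 1 = 0
  Delta: 2 − 0 = 2
  Iris: 0 − 2 = -2
Delta has the best Copeland score.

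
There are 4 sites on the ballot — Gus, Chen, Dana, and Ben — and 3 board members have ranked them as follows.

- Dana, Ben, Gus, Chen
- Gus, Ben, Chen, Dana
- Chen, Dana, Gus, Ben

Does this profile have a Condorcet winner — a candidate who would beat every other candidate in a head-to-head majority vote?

Head-to-head results (3 voters total):
Gus vs Chen: Gus wins 2–1.
Gus vs Dana: Dana wins 2–1.
Gus vs Ben: Gus wins 2–1.
Chen vs Dana: Chen wins 2–1.
Chen vs Ben: Ben wins 2–1.
Dana vs Ben: Dana wins 2–1.
No candidate beats all others: Gus beats Chen beats Dana beats Gus, a majority cycle.

No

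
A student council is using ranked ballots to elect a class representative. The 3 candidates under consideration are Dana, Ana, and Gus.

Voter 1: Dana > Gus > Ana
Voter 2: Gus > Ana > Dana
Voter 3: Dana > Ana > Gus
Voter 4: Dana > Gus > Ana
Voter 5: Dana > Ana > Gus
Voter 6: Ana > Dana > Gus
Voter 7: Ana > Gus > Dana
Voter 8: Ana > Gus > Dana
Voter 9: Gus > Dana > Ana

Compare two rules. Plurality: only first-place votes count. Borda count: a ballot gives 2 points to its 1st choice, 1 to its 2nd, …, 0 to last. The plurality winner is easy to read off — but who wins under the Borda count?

Plurality first-place counts: Dana 4, Ana 3, Gus 2 → Dana.
Borda totals: Dana 10, Ana 9, Gus 8 → Dana.

Dana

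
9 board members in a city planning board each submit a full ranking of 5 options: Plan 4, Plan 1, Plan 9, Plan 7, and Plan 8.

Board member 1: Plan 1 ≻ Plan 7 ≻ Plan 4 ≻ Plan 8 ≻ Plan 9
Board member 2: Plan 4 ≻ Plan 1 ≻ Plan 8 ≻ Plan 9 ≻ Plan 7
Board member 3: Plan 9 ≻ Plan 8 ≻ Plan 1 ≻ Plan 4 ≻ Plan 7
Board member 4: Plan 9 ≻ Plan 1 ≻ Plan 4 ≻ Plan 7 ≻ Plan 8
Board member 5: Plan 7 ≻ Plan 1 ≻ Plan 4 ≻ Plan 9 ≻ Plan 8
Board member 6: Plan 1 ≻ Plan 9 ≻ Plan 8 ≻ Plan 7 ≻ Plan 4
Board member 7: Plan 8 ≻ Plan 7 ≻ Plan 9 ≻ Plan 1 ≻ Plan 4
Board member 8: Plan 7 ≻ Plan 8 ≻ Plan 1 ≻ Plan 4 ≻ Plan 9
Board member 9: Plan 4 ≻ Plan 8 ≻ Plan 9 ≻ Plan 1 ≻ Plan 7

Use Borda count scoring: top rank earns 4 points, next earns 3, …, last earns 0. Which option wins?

Borda scores:
  Plan 4: 2 + 4 + 1 + 2 + 2 + 0 + 0 + 1 + 4 = 16
  Plan 1: 4 + 3 + 2 + 3 + 3 + 4 + 1 + 2 + 1 = 23
  Plan 9: 0 + 1 + 4 + 4 + 1 + 3 + 2 + 0 + 2 = 17
  Plan 7: 3 + 0 + 0 + 1 + 4 + 1 + 3 + 4 + 0 = 16
  Plan 8: 1 + 2 + 3 + 0 + 0 + 2 + 4 + 3 + 3 = 18
Plan 1 has the highest total.

Plan 1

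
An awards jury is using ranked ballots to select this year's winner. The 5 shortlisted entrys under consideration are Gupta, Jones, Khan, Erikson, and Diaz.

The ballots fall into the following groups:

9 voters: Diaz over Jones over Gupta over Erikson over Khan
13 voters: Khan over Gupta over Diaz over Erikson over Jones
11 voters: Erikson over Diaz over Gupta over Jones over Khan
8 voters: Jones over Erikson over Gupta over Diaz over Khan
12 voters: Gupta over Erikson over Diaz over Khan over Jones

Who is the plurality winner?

First-place vote totals:
  Gupta: 12
  Jones: 8
  Khan: 13
  Erikson: 11
  Diaz: 9
Khan has the most first-place votes.

Khan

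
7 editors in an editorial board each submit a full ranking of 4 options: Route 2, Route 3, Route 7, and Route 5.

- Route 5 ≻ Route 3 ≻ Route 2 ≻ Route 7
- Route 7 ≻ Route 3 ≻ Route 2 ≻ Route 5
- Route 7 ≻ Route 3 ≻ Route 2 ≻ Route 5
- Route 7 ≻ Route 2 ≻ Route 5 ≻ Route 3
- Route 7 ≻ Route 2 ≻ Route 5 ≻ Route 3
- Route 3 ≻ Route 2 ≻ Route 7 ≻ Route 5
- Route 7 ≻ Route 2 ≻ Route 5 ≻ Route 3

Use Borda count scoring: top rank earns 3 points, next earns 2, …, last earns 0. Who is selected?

Borda scores:
  Route 2: 1 + 1 + 1 + 2 + 2 + 2 + 2 = 11
  Route 3: 2 + 2 + 2 + 0 + 0 + 3 + 0 = 9
  Route 7: 0 + 3 + 3 + 3 + 3 + 1 + 3 = 16
  Route 5: 3 + 0 + 0 + 1 + 1 + 0 + 1 = 6
Route 7 has the highest total.

Route 7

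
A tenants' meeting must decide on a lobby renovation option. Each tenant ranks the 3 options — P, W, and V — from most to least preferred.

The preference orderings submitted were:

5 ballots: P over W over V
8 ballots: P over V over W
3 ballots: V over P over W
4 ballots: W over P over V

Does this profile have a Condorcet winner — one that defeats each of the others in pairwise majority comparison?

Yes

Head-to-head results (20 voters total):
P vs W: P wins 16–4.
P vs V: P wins 17–3.
W vs V: V wins 11–9.
P beats each rival — W (16–4), V (17–3) — so P is the Condorcet winner.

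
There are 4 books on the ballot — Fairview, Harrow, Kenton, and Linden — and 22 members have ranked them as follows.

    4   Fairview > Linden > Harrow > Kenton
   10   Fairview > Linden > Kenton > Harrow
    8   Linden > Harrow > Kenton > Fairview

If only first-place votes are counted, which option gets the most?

Fairview

First-place vote totals:
  Fairview: 14
  Harrow: 0
  Kenton: 0
  Linden: 8
Fairview has the most first-place votes.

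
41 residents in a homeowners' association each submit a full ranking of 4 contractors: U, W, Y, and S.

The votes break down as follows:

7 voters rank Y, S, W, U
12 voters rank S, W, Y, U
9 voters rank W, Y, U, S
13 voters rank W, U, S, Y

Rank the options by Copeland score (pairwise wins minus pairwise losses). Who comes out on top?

Pairwise results:
  U vs W: W wins 41–0.
  U vs Y: Y wins 28–13.
  U vs S: U wins 22–19.
  W vs Y: W wins 34–7.
  W vs S: W wins 22–19.
  Y vs S: S wins 25–16.
Copeland scores (wins − losses):
  U: 1 − 2 = -1
  W: 3 − 0 = 3
  Y: 1 − 2 = -1
  S: 1 − 2 = -1
W has the best Copeland score.

W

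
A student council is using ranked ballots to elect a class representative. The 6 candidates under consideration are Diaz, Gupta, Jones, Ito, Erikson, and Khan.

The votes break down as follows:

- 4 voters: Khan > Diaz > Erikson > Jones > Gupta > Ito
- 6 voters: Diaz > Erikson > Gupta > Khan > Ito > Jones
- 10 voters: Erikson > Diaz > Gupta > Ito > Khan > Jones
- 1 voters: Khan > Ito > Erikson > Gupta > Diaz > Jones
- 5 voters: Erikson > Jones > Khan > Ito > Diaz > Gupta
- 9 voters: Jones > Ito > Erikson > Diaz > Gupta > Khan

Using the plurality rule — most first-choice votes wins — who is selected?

Erikson

First-place vote totals:
  Diaz: 6
  Gupta: 0
  Jones: 9
  Ito: 0
  Erikson: 15
  Khan: 5
Erikson has the most first-place votes.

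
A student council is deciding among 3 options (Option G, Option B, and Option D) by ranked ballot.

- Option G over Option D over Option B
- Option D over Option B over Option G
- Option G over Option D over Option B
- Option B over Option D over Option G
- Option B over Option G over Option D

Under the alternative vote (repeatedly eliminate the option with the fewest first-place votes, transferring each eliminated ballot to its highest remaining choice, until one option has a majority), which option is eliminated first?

Round 1: Option G 2, Option B 2, Option D 1. Option D has the fewest and is eliminated.
Round 2: Option B 3, Option G 2. Option B has a majority.

Option D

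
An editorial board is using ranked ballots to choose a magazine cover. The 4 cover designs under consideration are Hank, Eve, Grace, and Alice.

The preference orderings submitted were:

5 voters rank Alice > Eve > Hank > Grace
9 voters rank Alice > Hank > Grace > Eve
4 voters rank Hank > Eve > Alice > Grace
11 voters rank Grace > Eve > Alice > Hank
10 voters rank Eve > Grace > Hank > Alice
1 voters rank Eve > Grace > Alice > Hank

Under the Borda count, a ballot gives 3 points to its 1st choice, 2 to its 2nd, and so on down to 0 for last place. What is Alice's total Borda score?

58

Borda scores:
  Hank: 5·1 + 9·2 + 4·3 + 11·0 + 10·1 + 0 = 45
  Eve: 5·2 + 9·0 + 4·2 + 11·2 + 10·3 + 3 = 73
  Grace: 5·0 + 9·1 + 4·0 + 11·3 + 10·2 + 2 = 64
  Alice: 5·3 + 9·3 + 4·1 + 11·1 + 10·0 + 1 = 58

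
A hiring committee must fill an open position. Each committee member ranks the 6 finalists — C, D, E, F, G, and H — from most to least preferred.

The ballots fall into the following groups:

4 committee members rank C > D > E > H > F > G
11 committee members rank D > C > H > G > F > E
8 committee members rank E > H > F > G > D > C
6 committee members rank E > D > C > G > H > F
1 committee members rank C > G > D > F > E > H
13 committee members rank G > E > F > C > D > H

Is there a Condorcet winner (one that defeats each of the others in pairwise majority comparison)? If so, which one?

There is no Condorcet winner

Head-to-head results (43 voters total):
C vs D: D wins 25–18.
C vs E: E wins 27–16.
C vs F: C wins 22–21.
C vs G: C wins 22–21.
C vs H: C wins 35–8.
D vs E: E wins 27–16.
D vs F: D wins 22–21.
D vs G: G wins 22–21.
D vs H: D wins 35–8.
E vs F: E wins 31–12.
E vs G: G wins 25–18.
E vs H: E wins 32–11.
F vs G: G wins 31–12.
F vs H: H wins 29–14.
G vs H: H wins 23–20.
No candidate beats all others: C beats G beats D beats C, a majority cycle.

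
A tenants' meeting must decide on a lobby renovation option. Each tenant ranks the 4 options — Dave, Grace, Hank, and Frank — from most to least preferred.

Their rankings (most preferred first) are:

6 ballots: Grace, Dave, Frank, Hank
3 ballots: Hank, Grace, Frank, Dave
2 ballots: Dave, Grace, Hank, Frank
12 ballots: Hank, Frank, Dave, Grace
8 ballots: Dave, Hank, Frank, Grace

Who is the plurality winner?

Hank

First-place vote totals:
  Dave: 10
  Grace: 6
  Hank: 15
  Frank: 0
Hank has the most first-place votes.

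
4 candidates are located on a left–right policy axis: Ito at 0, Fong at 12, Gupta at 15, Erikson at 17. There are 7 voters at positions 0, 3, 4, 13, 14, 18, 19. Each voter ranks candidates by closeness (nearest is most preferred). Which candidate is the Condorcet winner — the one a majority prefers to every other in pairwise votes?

Fong

With single-peaked preferences on a line, the Condorcet winner is the candidate closest to the median voter.
The median voter (position 13) is closest to Fong at 12.
Check: Fong vs Gupta — voters closer to Fong: 4 of 7.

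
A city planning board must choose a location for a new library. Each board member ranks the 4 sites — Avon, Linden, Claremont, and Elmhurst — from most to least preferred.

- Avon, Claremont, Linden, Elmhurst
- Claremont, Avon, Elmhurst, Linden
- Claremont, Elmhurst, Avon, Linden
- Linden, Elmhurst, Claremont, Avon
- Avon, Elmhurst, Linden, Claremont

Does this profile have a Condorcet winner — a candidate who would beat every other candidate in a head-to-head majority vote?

Yes

Head-to-head results (5 voters total):
Avon vs Linden: Avon wins 4–1.
Avon vs Claremont: Claremont wins 3–2.
Avon vs Elmhurst: Avon wins 3–2.
Linden vs Claremont: Claremont wins 3–2.
Linden vs Elmhurst: Elmhurst wins 3–2.
Claremont vs Elmhurst: Claremont wins 3–2.
Claremont beats each rival — Avon (3–2), Linden (3–2), Elmhurst (3–2) — so Claremont is the Condorcet winner.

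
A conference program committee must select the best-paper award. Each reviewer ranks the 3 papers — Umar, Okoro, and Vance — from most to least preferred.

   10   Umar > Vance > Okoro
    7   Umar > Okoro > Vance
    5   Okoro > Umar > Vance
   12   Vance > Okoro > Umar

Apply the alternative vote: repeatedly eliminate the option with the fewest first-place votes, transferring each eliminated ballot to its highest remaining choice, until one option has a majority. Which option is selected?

Round 1: Umar 17, Vance 12, Okoro 5. Okoro has the fewest and is eliminated.
Round 2: Umar 22, Vance 12. Umar has a majority.

Umar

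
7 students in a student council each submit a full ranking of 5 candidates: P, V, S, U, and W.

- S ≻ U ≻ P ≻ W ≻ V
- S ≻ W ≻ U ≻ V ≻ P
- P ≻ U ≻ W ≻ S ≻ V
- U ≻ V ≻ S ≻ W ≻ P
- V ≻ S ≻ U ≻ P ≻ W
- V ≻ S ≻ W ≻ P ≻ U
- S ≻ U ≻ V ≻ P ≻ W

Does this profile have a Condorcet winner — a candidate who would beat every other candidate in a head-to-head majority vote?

Head-to-head results (7 voters total):
P vs V: V wins 5–2.
P vs S: S wins 6–1.
P vs U: U wins 5–2.
P vs W: P wins 4–3.
V vs S: S wins 4–3.
V vs U: U wins 5–2.
V vs W: V wins 4–3.
S vs U: S wins 5–2.
S vs W: S wins 6–1.
U vs W: U wins 5–2.
S beats each rival — P (6–1), V (4–3), U (5–2), W (6–1) — so S is the Condorcet winner.

Yes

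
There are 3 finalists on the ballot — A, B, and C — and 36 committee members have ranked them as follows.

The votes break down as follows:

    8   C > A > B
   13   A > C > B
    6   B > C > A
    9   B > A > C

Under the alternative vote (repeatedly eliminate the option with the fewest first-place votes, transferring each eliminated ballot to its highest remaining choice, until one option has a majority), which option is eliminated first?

C

Round 1: B 15, A 13, C 8. C has the fewest and is eliminated.
Round 2: A 21, B 15. A has a majority.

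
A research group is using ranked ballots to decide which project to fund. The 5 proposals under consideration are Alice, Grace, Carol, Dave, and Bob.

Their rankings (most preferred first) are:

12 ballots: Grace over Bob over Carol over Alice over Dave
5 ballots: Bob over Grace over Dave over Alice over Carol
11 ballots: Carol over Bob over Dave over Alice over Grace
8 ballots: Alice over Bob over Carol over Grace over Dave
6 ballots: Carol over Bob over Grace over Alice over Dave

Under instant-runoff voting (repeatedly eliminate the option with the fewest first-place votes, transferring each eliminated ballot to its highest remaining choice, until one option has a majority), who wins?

Round 1: Carol 17, Grace 12, Alice 8, Bob 5, Dave 0. Dave has the fewest and is eliminated.
Round 2: Carol 17, Grace 12, Alice 8, Bob 5. Bob has the fewest and is eliminated.
Round 3: Grace 17, Carol 17, Alice 8. Alice has the fewest and is eliminated.
Round 4: Carol 25, Grace 17. Carol has a majority.

Carol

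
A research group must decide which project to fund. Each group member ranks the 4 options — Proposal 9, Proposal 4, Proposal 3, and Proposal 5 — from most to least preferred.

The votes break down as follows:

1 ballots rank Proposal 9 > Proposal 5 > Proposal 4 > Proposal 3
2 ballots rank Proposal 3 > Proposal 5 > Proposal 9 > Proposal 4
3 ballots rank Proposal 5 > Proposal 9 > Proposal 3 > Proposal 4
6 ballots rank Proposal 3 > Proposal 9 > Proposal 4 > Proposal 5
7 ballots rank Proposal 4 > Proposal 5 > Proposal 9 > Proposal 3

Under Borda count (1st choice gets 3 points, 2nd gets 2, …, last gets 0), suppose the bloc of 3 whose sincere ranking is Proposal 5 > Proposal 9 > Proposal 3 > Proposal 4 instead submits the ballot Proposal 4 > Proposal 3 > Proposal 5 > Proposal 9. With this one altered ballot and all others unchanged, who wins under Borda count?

Proposal 4

Borda totals with the altered ballot: Proposal 9 24, Proposal 4 37, Proposal 3 30, Proposal 5 23.
The switch changes the winner from Proposal 9 to Proposal 4.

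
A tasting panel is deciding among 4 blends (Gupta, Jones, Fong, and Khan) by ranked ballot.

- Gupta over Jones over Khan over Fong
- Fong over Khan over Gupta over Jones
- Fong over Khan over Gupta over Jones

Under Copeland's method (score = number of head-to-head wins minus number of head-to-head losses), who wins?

Fong

Pairwise results:
  Gupta vs Jones: Gupta wins 3–0.
  Gupta vs Fong: Fong wins 2–1.
  Gupta vs Khan: Khan wins 2–1.
  Jones vs Fong: Fong wins 2–1.
  Jones vs Khan: Khan wins 2–1.
  Fong vs Khan: Fong wins 2–1.
Copeland scores (wins − losses):
  Gupta: 1 − 2 = -1
  Jones: 0 − 3 = -3
  Fong: 3 − 0 = 3
  Khan: 2 − 1 = 1
Fong has the best Copeland score.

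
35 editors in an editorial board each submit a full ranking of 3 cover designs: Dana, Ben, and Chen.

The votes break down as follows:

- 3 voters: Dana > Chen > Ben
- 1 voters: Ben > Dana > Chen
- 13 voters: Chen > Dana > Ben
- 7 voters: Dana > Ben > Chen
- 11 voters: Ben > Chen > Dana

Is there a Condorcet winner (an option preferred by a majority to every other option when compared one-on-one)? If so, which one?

There is no Condorcet winner

Head-to-head results (35 voters total):
Dana vs Ben: Dana wins 23–12.
Dana vs Chen: Chen wins 24–11.
Ben vs Chen: Ben wins 19–16.
No candidate beats all others: Dana beats Ben beats Chen beats Dana, a majority cycle.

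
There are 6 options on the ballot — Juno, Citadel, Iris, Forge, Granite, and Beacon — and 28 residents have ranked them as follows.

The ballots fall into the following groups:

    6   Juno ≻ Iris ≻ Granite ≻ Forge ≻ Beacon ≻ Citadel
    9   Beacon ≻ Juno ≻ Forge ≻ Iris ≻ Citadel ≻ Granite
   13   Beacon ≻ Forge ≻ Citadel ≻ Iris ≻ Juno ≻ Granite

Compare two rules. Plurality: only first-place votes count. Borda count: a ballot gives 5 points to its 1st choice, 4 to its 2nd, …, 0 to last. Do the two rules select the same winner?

Yes

Plurality first-place counts: Juno 6, Citadel 0, Iris 0, Forge 0, Granite 0, Beacon 22 → Beacon.
Borda totals: Juno 79, Citadel 48, Iris 68, Forge 91, Granite 18, Beacon 116 → Beacon.
The two rules agree on Beacon.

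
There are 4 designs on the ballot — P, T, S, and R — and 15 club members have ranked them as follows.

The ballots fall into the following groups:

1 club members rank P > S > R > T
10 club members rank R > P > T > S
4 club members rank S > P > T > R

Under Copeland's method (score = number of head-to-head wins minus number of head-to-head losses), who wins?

Pairwise results:
  P vs T: P wins 15–0.
  P vs S: P wins 11–4.
  P vs R: R wins 10–5.
  T vs S: T wins 10–5.
  T vs R: R wins 11–4.
  S vs R: R wins 10–5.
Copeland scores (wins − losses):
  P: 2 − 1 = 1
  T: 1 − 2 = -1
  S: 0 − 3 = -3
  R: 3 − 0 = 3
R has the best Copeland score.

R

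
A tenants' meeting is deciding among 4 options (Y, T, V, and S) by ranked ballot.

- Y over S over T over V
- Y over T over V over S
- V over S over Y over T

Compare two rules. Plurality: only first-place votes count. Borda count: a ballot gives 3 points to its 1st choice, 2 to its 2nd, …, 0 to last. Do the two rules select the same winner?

Yes

Plurality first-place counts: Y 2, T 0, V 1, S 0 → Y.
Borda totals: Y 7, T 3, V 4, S 4 → Y.
The two rules agree on Y.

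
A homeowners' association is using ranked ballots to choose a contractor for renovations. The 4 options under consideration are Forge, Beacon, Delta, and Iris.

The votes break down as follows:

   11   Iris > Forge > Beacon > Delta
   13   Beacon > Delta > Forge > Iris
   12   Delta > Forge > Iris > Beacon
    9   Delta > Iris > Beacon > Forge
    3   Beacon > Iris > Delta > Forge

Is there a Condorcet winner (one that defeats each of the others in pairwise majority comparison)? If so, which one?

Head-to-head results (48 voters total):
Forge vs Beacon: Beacon wins 25–23.
Forge vs Delta: Delta wins 37–11.
Forge vs Iris: Forge wins 25–23.
Beacon vs Delta: Beacon wins 27–21.
Beacon vs Iris: Iris wins 32–16.
Delta vs Iris: Delta wins 34–14.
No candidate beats all others: Forge beats Iris beats Beacon beats Forge, a majority cycle.

None — there is no Condorcet winner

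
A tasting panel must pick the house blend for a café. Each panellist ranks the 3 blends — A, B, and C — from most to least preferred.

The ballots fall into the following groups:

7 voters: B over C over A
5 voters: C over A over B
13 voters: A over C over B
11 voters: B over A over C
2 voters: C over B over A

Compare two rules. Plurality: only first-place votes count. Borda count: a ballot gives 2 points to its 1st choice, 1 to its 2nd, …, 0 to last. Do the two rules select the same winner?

No

Plurality first-place counts: A 13, B 18, C 7 → B.
Borda totals: A 42, B 38, C 34 → A.
The two rules disagree: plurality picks B, Borda picks A.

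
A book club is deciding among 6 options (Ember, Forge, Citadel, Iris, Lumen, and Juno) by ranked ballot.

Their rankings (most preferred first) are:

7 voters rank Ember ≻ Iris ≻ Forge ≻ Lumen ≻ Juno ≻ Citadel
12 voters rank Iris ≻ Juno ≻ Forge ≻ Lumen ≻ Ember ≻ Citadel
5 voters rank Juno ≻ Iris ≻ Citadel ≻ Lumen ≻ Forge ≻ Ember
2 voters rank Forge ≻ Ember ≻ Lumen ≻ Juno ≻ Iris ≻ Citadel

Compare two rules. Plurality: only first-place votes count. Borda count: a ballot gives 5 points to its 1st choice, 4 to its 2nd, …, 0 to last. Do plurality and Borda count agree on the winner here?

Plurality first-place counts: Ember 7, Forge 2, Citadel 0, Iris 12, Lumen 0, Juno 5 → Iris.
Borda totals: Ember 55, Forge 72, Citadel 15, Iris 110, Lumen 54, Juno 84 → Iris.
The two rules agree on Iris.

Yes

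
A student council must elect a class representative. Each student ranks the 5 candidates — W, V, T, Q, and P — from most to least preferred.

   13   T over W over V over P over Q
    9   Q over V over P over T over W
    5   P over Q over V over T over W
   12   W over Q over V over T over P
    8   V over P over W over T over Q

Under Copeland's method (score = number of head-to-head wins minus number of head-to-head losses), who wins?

Pairwise results:
  W vs V: W wins 25–22.
  W vs T: T wins 27–20.
  W vs Q: W wins 33–14.
  W vs P: W wins 25–22.
  V vs T: V wins 34–13.
  V vs Q: Q wins 26–21.
  V vs P: V wins 42–5.
  T vs Q: Q wins 26–21.
  T vs P: T wins 25–22.
  Q vs P: P wins 26–21.
Copeland scores (wins − losses):
  W: 3 − 1 = 2
  V: 2 − 2 = 0
  T: 2 − 2 = 0
  Q: 2 − 2 = 0
  P: 1 − 3 = -2
W has the best Copeland score.

W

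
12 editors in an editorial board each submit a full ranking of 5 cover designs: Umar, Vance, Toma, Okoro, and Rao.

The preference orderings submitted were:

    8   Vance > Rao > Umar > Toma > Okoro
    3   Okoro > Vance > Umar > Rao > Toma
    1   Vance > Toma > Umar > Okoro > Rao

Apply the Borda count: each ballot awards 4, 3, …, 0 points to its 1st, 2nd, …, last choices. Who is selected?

Borda scores:
  Umar: 8·2 + 3·2 + 2 = 24
  Vance: 8·4 + 3·3 + 4 = 45
  Toma: 8·1 + 3·0 + 3 = 11
  Okoro: 8·0 + 3·4 + 1 = 13
  Rao: 8·3 + 3·1 + 0 = 27
Vance has the highest total.

Vance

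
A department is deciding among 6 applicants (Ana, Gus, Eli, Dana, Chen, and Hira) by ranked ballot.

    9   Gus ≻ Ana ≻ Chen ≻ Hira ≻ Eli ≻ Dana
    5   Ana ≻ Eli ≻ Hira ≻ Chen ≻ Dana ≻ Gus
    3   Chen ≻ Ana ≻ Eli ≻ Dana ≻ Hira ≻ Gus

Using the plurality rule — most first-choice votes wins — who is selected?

First-place vote totals:
  Ana: 5
  Gus: 9
  Eli: 0
  Dana: 0
  Chen: 3
  Hira: 0
Gus has the most first-place votes.

Gus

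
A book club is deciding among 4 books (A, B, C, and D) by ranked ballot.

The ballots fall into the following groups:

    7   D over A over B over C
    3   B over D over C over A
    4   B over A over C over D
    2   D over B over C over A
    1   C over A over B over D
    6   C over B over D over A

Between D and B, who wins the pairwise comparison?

B

Ballots ranking D above B: 7+2 = 9.
Ballots ranking B above D: 3+4+1+6 = 14.
B wins the head-to-head, 14–9.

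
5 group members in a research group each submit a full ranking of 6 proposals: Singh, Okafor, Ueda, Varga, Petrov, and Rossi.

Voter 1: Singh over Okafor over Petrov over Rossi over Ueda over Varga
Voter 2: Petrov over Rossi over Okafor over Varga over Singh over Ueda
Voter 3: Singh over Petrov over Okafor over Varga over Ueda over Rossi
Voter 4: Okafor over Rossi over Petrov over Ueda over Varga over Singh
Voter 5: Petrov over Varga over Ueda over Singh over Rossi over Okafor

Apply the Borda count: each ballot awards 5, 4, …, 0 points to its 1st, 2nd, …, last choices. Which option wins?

Borda scores:
  Singh: 5 + 1 + 5 + 0 + 2 = 13
  Okafor: 4 + 3 + 3 + 5 + 0 = 15
  Ueda: 1 + 0 + 1 + 2 + 3 = 7
  Varga: 0 + 2 + 2 + 1 + 4 = 9
  Petrov: 3 + 5 + 4 + 3 + 5 = 20
  Rossi: 2 + 4 + 0 + 4 + 1 = 11
Petrov has the highest total.

Petrov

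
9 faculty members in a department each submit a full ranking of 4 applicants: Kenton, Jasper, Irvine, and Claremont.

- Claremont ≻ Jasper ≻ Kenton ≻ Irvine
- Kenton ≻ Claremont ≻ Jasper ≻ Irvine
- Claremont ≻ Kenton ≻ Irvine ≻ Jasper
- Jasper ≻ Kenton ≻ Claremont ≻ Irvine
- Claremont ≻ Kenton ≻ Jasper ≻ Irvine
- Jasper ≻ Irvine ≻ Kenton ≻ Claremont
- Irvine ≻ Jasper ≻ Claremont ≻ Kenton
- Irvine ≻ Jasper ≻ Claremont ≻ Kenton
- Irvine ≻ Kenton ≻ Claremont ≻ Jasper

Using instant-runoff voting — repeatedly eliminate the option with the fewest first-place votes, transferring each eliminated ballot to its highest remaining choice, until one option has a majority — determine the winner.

Round 1: Irvine 3, Claremont 3, Jasper 2, Kenton 1. Kenton has the fewest and is eliminated.
Round 2: Claremont 4, Irvine 3, Jasper 2. Jasper has the fewest and is eliminated.
Round 3: Claremont 5, Irvine 4. Claremont has a majority.

Claremont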